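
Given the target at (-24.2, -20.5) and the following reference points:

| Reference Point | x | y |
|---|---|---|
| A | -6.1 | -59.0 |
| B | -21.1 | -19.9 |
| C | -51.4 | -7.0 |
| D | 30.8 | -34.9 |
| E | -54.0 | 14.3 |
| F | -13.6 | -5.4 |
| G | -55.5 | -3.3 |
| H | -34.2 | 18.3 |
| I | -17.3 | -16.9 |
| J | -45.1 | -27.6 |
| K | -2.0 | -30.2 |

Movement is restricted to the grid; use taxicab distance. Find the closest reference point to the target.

B

Distances from (-24.2, -20.5):
A: |18.1| + |-38.5| = 18.1 + 38.5 = 56.6
B: |3.1| + |0.6| = 3.1 + 0.6 = 3.7
C: |-27.2| + |13.5| = 27.2 + 13.5 = 40.7
D: |55.0| + |-14.4| = 55.0 + 14.4 = 69.4
E: |-29.8| + |34.8| = 29.8 + 34.8 = 64.6
F: |10.6| + |15.1| = 10.6 + 15.1 = 25.7
G: |-31.3| + |17.2| = 31.3 + 17.2 = 48.5
H: |-10.0| + |38.8| = 10.0 + 38.8 = 48.8
I: |6.9| + |3.6| = 6.9 + 3.6 = 10.5
J: |-20.9| + |-7.1| = 20.9 + 7.1 = 28.0
K: |22.2| + |-9.7| = 22.2 + 9.7 = 31.9
Minimum: B at 3.7.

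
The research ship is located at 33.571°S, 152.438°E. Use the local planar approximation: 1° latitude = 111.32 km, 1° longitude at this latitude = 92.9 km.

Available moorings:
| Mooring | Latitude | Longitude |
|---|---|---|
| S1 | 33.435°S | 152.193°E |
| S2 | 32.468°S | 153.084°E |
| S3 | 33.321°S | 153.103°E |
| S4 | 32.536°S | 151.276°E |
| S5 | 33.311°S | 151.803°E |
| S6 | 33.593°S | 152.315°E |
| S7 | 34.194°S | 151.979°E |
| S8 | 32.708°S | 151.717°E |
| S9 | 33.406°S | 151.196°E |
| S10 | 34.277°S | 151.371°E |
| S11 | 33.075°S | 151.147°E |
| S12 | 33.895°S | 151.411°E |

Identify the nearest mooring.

S6

Distances from 33.571°S, 152.438°E:
S1: √((0.136·111.32)² + (-0.245·92.9)²) = √(229.20507 + 518.04036) = 27.336 km
S2: √((1.103·111.32)² + (0.646·92.9)²) = √(15076.39197 + 3601.60818) = 136.667 km
S3: √((0.250·111.32)² + (0.665·92.9)²) = √(774.50890 + 3816.58306) = 67.758 km
S4: √((1.035·111.32)² + (-1.162·92.9)²) = √(13274.77274 + 11653.15932) = 157.886 km
S5: √((0.260·111.32)² + (-0.635·92.9)²) = √(837.70883 + 3479.99707) = 65.709 km
S6: √((-0.022·111.32)² + (-0.123·92.9)²) = √(5.99780 + 130.56947) = 11.686 km
S7: √((-0.623·111.32)² + (-0.459·92.9)²) = √(4809.74984 + 1818.26341) = 81.413 km
S8: √((0.863·111.32)² + (-0.721·92.9)²) = √(9229.28350 + 4486.44096) = 117.114 km
S9: √((0.165·111.32)² + (-1.242·92.9)²) = √(337.37608 + 13312.95977) = 116.835 km
S10: √((-0.706·111.32)² + (-1.067·92.9)²) = √(6176.68989 + 9825.62685) = 126.500 km
S11: √((0.496·111.32)² + (-1.291·92.9)²) = √(3048.66530 + 14384.14037) = 132.033 km
S12: √((-0.324·111.32)² + (-1.027·92.9)²) = √(1300.87754 + 9102.74371) = 101.998 km
Minimum: S6 at 11.686 km.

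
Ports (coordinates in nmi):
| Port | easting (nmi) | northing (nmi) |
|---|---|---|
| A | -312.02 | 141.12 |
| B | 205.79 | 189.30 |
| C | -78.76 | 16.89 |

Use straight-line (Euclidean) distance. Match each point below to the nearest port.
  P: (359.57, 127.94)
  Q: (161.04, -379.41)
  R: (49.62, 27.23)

P→B; Q→C; R→C

P at (359.57, 127.94):
  A: 671.72 nmi
  B: 165.57 nmi
  C: 452.18 nmi
  → nearest: B (165.57 nmi)
Q at (161.04, -379.41):
  A: 703.38 nmi
  B: 570.47 nmi
  C: 463.20 nmi
  → nearest: C (463.20 nmi)
R at (49.62, 27.23):
  A: 379.15 nmi
  B: 225.07 nmi
  C: 128.80 nmi
  → nearest: C (128.80 nmi)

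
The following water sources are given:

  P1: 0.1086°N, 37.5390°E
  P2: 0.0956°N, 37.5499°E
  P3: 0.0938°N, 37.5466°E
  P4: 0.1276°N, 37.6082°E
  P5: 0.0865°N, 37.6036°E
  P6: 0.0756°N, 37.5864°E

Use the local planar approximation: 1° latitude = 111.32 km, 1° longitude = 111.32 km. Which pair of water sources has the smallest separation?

P2 and P3

Pairwise distances:
P1–P2: 1.8885 km
P1–P3: 1.8521 km
P1–P4: 7.9884 km
P1–P5: 7.6004 km
P1–P6: 6.4294 km
P2–P3: 0.4185 km
P2–P4: 7.4033 km
P2–P5: 6.0631 km
P2–P6: 4.6332 km
P3–P4: 7.8218 km
P3–P5: 6.3971 km
P3–P6: 4.8718 km
P4–P5: 4.6038 km
P4–P6: 6.2768 km
P5–P6: 2.2668 km
Closest pair: P2–P3 at 0.4185 km.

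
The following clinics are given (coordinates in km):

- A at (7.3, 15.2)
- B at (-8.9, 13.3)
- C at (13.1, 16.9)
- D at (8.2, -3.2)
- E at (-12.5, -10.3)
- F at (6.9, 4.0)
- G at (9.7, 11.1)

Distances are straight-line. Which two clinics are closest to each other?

Pairwise distances:
A–B: 16.3 km
A–C: 6.0 km
A–D: 18.4 km
A–E: 32.3 km
A–F: 11.2 km
A–G: 4.8 km
B–C: 22.3 km
B–D: 23.8 km
B–E: 23.9 km
B–F: 18.3 km
B–G: 18.7 km
C–D: 20.7 km
C–E: 37.4 km
C–F: 14.3 km
C–G: 6.7 km
D–E: 21.9 km
D–F: 7.3 km
D–G: 14.4 km
E–F: 24.1 km
E–G: 30.8 km
F–G: 7.6 km
Closest pair: A–G at 4.8 km.

A and G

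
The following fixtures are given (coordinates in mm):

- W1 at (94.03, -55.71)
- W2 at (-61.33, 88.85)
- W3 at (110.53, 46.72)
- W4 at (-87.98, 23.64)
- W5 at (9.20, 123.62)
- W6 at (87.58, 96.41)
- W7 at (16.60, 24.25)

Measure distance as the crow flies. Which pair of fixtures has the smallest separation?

W3 and W6

Pairwise distances:
W3–W6: √((-22.95)² + (49.69)²) = √(526.70250 + 2469.09610) = 54.734 mm
W2–W4: √((-26.65)² + (-65.21)²) = √(710.22250 + 4252.34410) = 70.445 mm
W2–W5: √((70.53)² + (34.77)²) = √(4974.48090 + 1208.95290) = 78.635 mm
W5–W6: √((78.38)² + (-27.21)²) = √(6143.42440 + 740.38410) = 82.969 mm
W3–W7: √((-93.93)² + (-22.47)²) = √(8822.84490 + 504.90090) = 96.580 mm
W5–W7: √((7.40)² + (-99.37)²) = √(54.76000 + 9874.39690) = 99.645 mm
W6–W7: √((-70.98)² + (-72.16)²) = √(5038.16040 + 5207.06560) = 101.219 mm
W2–W7: √((77.93)² + (-64.60)²) = √(6073.08490 + 4173.16000) = 101.224 mm
W1–W3: √((16.50)² + (102.43)²) = √(272.25000 + 10491.90490) = 103.750 mm
W4–W7: √((104.58)² + (0.61)²) = √(10936.97640 + 0.37210) = 104.582 mm
W1–W7: √((-77.43)² + (79.96)²) = √(5995.40490 + 6393.60160) = 111.306 mm
W3–W5: √((-101.33)² + (76.90)²) = √(10267.76890 + 5913.61000) = 127.206 mm
W4–W5: √((97.18)² + (99.98)²) = √(9443.95240 + 9996.00040) = 139.427 mm
W2–W6: √((148.91)² + (7.56)²) = √(22174.18810 + 57.15360) = 149.102 mm
W1–W6: √((-6.45)² + (152.12)²) = √(41.60250 + 23140.49440) = 152.257 mm
W2–W3: √((171.86)² + (-42.13)²) = √(29535.85960 + 1774.93690) = 176.949 mm
W4–W6: √((175.56)² + (72.77)²) = √(30821.31360 + 5295.47290) = 190.044 mm
W1–W5: √((-84.83)² + (179.33)²) = √(7196.12890 + 32159.24890) = 198.382 mm
W1–W4: √((-182.01)² + (79.35)²) = √(33127.64010 + 6296.42250) = 198.555 mm
W3–W4: √((-198.51)² + (-23.08)²) = √(39406.22010 + 532.68640) = 199.847 mm
W1–W2: √((-155.36)² + (144.56)²) = √(24136.72960 + 20897.59360) = 212.213 mm
Closest pair: W3–W6 at 54.734 mm.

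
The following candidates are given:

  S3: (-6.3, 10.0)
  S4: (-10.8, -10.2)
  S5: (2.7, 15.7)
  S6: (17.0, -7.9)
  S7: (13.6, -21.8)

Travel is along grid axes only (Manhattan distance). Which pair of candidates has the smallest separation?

Pairwise distances:
S3–S4: |-4.5| + |-20.2| = 4.5 + 20.2 = 24.7
S3–S5: |9.0| + |5.7| = 9.0 + 5.7 = 14.7
S3–S6: |23.3| + |-17.9| = 23.3 + 17.9 = 41.2
S3–S7: |19.9| + |-31.8| = 19.9 + 31.8 = 51.7
S4–S5: |13.5| + |25.9| = 13.5 + 25.9 = 39.4
S4–S6: |27.8| + |2.3| = 27.8 + 2.3 = 30.1
S4–S7: |24.4| + |-11.6| = 24.4 + 11.6 = 36.0
S5–S6: |14.3| + |-23.6| = 14.3 + 23.6 = 37.9
S5–S7: |10.9| + |-37.5| = 10.9 + 37.5 = 48.4
S6–S7: |-3.4| + |-13.9| = 3.4 + 13.9 = 17.3
Closest pair: S3–S5 at 14.7.

S3 and S5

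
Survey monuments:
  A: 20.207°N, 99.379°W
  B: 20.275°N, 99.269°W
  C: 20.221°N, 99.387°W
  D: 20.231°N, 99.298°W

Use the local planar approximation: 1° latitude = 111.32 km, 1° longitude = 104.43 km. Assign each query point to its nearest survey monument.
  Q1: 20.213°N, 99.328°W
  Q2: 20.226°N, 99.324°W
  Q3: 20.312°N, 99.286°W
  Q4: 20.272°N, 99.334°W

Q1 at 20.213°N, 99.328°W:
  A: 5.368 km
  B: 9.252 km
  C: 6.225 km
  D: 3.719 km
  → nearest: D (3.719 km)
Q2 at 20.226°N, 99.324°W:
  A: 6.121 km
  B: 7.921 km
  C: 6.603 km
  D: 2.772 km
  → nearest: D (2.772 km)
Q3 at 20.312°N, 99.286°W:
  A: 15.197 km
  B: 4.485 km
  C: 14.624 km
  D: 9.104 km
  → nearest: B (4.485 km)
Q4 at 20.272°N, 99.334°W:
  A: 8.628 km
  B: 6.796 km
  C: 7.929 km
  D: 5.913 km
  → nearest: D (5.913 km)

Q1→D; Q2→D; Q3→B; Q4→D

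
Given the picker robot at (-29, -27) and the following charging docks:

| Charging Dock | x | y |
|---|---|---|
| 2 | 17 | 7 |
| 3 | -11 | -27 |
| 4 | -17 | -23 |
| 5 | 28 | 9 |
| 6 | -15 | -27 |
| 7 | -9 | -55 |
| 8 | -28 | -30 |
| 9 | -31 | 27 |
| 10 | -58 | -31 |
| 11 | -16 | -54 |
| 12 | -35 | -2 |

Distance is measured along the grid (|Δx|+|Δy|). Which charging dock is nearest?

8

Distances from (-29, -27):
2: |46| + |34| = 46 + 34 = 80
3: |18| + |0| = 18 + 0 = 18
4: |12| + |4| = 12 + 4 = 16
5: |57| + |36| = 57 + 36 = 93
6: |14| + |0| = 14 + 0 = 14
7: |20| + |-28| = 20 + 28 = 48
8: |1| + |-3| = 1 + 3 = 4
9: |-2| + |54| = 2 + 54 = 56
10: |-29| + |-4| = 29 + 4 = 33
11: |13| + |-27| = 13 + 27 = 40
12: |-6| + |25| = 6 + 25 = 31
Minimum: 8 at 4.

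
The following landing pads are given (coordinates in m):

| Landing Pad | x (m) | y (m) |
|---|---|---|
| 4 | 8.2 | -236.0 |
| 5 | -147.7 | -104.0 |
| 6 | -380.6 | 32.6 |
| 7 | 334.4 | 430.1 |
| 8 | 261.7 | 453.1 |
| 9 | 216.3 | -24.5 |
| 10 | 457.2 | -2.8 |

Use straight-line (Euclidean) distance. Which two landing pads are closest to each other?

7 and 8

Pairwise distances:
4–5: √((-155.9)² + (132.0)²) = √(24304.810 + 17424.000) = 204.3 m
4–6: √((-388.8)² + (268.6)²) = √(151165.440 + 72145.960) = 472.6 m
4–7: √((326.2)² + (666.1)²) = √(106406.440 + 443689.210) = 741.7 m
4–8: √((253.5)² + (689.1)²) = √(64262.250 + 474858.810) = 734.2 m
4–9: √((208.1)² + (211.5)²) = √(43305.610 + 44732.250) = 296.7 m
4–10: √((449.0)² + (233.2)²) = √(201601.000 + 54382.240) = 505.9 m
5–6: √((-232.9)² + (136.6)²) = √(54242.410 + 18659.560) = 270.0 m
5–7: √((482.1)² + (534.1)²) = √(232420.410 + 285262.810) = 719.5 m
5–8: √((409.4)² + (557.1)²) = √(167608.360 + 310360.410) = 691.4 m
5–9: √((364.0)² + (79.5)²) = √(132496.000 + 6320.250) = 372.6 m
5–10: √((604.9)² + (101.2)²) = √(365904.010 + 10241.440) = 613.3 m
6–7: √((715.0)² + (397.5)²) = √(511225.000 + 158006.250) = 818.1 m
6–8: √((642.3)² + (420.5)²) = √(412549.290 + 176820.250) = 767.7 m
6–9: √((596.9)² + (-57.1)²) = √(356289.610 + 3260.410) = 599.6 m
6–10: √((837.8)² + (-35.4)²) = √(701908.840 + 1253.160) = 838.5 m
7–8: √((-72.7)² + (23.0)²) = √(5285.290 + 529.000) = 76.3 m
7–9: √((-118.1)² + (-454.6)²) = √(13947.610 + 206661.160) = 469.7 m
7–10: √((122.8)² + (-432.9)²) = √(15079.840 + 187402.410) = 450.0 m
8–9: √((-45.4)² + (-477.6)²) = √(2061.160 + 228101.760) = 479.8 m
8–10: √((195.5)² + (-455.9)²) = √(38220.250 + 207844.810) = 496.0 m
9–10: √((240.9)² + (21.7)²) = √(58032.810 + 470.890) = 241.9 m
Closest pair: 7–8 at 76.3 m.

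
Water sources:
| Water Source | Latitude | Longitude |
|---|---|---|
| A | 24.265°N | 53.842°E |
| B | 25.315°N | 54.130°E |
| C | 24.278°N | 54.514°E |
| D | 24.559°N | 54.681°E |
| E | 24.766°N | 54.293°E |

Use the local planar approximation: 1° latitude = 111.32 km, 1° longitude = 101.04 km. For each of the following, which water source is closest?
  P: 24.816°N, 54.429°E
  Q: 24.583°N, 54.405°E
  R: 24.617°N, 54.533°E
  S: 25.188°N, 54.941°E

P at 24.816°N, 54.429°E:
  A: √((-0.551·111.32)² + (-0.587·101.04)²) = √(3762.26682 + 3517.73304) = 85.323 km
  B: √((0.499·111.32)² + (-0.299·101.04)²) = √(3085.65585 + 912.70210) = 63.233 km
  C: √((-0.538·111.32)² + (0.085·101.04)²) = √(3586.83126 + 73.76061) = 60.503 km
  D: √((-0.257·111.32)² + (0.252·101.04)²) = √(818.48861 + 648.31752) = 38.299 km
  E: √((-0.050·111.32)² + (-0.136·101.04)²) = √(30.98036 + 188.82717) = 14.826 km
  → nearest: E (14.826 km)
Q at 24.583°N, 54.405°E:
  A: √((-0.318·111.32)² + (-0.563·101.04)²) = √(1253.14301 + 3235.96239) = 67.001 km
  B: √((0.732·111.32)² + (-0.275·101.04)²) = √(6640.00731 + 772.06180) = 86.093 km
  C: √((-0.305·111.32)² + (0.109·101.04)²) = √(1152.77905 + 121.29410) = 35.694 km
  D: √((-0.024·111.32)² + (0.276·101.04)²) = √(7.13787 + 777.68700) = 28.015 km
  E: √((0.183·111.32)² + (-0.112·101.04)²) = √(415.00046 + 128.06272) = 23.304 km
  → nearest: E (23.304 km)
R at 24.617°N, 54.533°E:
  A: √((-0.352·111.32)² + (-0.691·101.04)²) = √(1535.43601 + 4874.64249) = 80.063 km
  B: √((0.698·111.32)² + (-0.403·101.04)²) = √(6037.50135 + 1658.04673) = 87.724 km
  C: √((-0.339·111.32)² + (-0.019·101.04)²) = √(1424.11740 + 3.68548) = 37.786 km
  D: √((-0.058·111.32)² + (0.148·101.04)²) = √(41.68717 + 223.61972) = 16.288 km
  E: √((0.149·111.32)² + (-0.240·101.04)²) = √(275.11795 + 588.04310) = 29.380 km
  → nearest: D (16.288 km)
S at 25.188°N, 54.941°E:
  A: √((-0.923·111.32)² + (-1.099·101.04)²) = √(10557.22548 + 12330.53897) = 151.287 km
  B: √((0.127·111.32)² + (-0.811·101.04)²) = √(199.87286 + 6714.72736) = 83.154 km
  C: √((-0.910·111.32)² + (-0.427·101.04)²) = √(10261.93312 + 1861.41164) = 110.106 km
  D: √((-0.629·111.32)² + (-0.260·101.04)²) = √(4902.83961 + 690.13392) = 74.786 km
  E: √((-0.422·111.32)² + (-0.648·101.04)²) = √(2206.84229 + 4286.83420) = 80.583 km
  → nearest: D (74.786 km)

P→E; Q→E; R→D; S→D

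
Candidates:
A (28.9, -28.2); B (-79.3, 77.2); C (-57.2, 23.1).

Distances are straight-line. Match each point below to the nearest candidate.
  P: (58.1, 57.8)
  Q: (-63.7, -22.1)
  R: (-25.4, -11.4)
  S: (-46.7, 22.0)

P at (58.1, 57.8):
  A: 90.8
  B: 138.8
  C: 120.4
  → nearest: A (90.8)
Q at (-63.7, -22.1):
  A: 92.8
  B: 100.5
  C: 45.7
  → nearest: C (45.7)
R at (-25.4, -11.4):
  A: 56.8
  B: 103.7
  C: 46.9
  → nearest: C (46.9)
S at (-46.7, 22.0):
  A: 90.7
  B: 64.1
  C: 10.6
  → nearest: C (10.6)

P→A; Q→C; R→C; S→C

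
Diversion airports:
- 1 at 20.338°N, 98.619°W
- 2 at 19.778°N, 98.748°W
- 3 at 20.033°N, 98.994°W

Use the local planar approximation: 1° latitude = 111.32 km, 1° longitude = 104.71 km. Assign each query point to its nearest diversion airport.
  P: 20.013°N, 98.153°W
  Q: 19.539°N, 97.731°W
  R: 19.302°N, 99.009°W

P→1; Q→2; R→2

P at 20.013°N, 98.153°W:
  1: √((0.325·111.32)² + (-0.466·104.71)²) = √(1308.92004 + 2380.93836) = 60.744 km
  2: √((-0.235·111.32)² + (-0.595·104.71)²) = √(684.35606 + 3881.59528) = 67.572 km
  3: √((0.020·111.32)² + (-0.841·104.71)²) = √(4.95686 + 7754.75909) = 88.089 km
  → nearest: 1 (60.744 km)
Q at 19.539°N, 97.731°W:
  1: √((0.799·111.32)² + (-0.888·104.71)²) = √(7911.15610 + 8645.74159) = 128.674 km
  2: √((0.239·111.32)² + (-1.017·104.71)²) = √(707.85157 + 11340.13501) = 109.763 km
  3: √((0.494·111.32)² + (-1.263·104.71)²) = √(3024.12886 + 17489.72659) = 143.227 km
  → nearest: 2 (109.763 km)
R at 19.302°N, 99.009°W:
  1: √((1.036·111.32)² + (0.390·104.71)²) = √(13300.43687 + 1667.65240) = 122.344 km
  2: √((0.476·111.32)² + (0.261·104.71)²) = √(2807.76206 + 746.89119) = 59.621 km
  3: √((0.731·111.32)² + (0.015·104.71)²) = √(6621.87761 + 2.46694) = 81.390 km
  → nearest: 2 (59.621 km)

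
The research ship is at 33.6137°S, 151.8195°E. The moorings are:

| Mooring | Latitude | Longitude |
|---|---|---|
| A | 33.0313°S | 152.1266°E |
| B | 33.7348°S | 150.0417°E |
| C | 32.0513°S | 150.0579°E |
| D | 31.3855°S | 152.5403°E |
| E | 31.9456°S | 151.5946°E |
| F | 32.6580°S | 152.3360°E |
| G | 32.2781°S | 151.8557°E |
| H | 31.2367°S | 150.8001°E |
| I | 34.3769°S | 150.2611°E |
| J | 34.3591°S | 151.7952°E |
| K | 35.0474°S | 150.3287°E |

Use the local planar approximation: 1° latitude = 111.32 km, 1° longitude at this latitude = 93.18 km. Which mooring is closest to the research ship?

Distances from 33.6137°S, 151.8195°E:
A: √((0.5824·111.32)² + (0.3071·93.18)²) = √(4203.287807 + 818.851304) = 70.8671 km
B: √((-0.1211·111.32)² + (-1.7778·93.18)²) = √(181.733371 + 27441.712874) = 166.2030 km
C: √((1.5624·111.32)² + (-1.7616·93.18)²) = √(30250.381486 + 26943.872547) = 239.1532 km
D: √((2.2282·111.32)² + (0.7208·93.18)²) = √(61525.440972 + 4511.022239) = 256.9756 km
E: √((1.6681·111.32)² + (-0.2249·93.18)²) = √(34481.850139 + 439.161564) = 186.8716 km
F: √((0.9557·111.32)² + (0.5165·93.18)²) = √(11318.518039 + 2316.253369) = 116.7680 km
G: √((1.3356·111.32)² + (0.0362·93.18)²) = √(22105.442662 + 11.377912) = 148.7173 km
H: √((2.3770·111.32)² + (-1.0194·93.18)²) = √(70017.203146 + 9022.661631) = 281.1403 km
I: √((-0.7632·111.32)² + (-1.5584·93.18)²) = √(7218.103726 + 21086.441302) = 168.2395 km
J: √((-0.7454·111.32)² + (-0.0243·93.18)²) = √(6885.336535 + 5.126937) = 83.0088 km
K: √((-1.4337·111.32)² + (-1.4908·93.18)²) = √(25471.995293 + 19296.750446) = 211.5863 km
Minimum: A at 70.8671 km.

A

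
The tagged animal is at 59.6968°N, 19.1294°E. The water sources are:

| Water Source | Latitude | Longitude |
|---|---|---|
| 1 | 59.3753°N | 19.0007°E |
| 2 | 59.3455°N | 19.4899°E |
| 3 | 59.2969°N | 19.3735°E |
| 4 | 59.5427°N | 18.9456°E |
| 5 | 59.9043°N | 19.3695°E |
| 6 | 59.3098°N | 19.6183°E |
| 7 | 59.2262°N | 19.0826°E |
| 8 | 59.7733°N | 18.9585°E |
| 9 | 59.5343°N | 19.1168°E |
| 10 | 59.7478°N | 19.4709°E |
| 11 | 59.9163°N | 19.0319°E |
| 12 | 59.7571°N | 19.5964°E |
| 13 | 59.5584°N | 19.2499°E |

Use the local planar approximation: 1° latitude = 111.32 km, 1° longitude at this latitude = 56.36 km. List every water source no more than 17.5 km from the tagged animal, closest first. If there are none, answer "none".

8, 13

Distances from 59.6968°N, 19.1294°E:
1: √((-0.3215·111.32)² + (-0.1287·56.36)²) = √(1280.879721 + 52.613726) = 36.5170 km
2: √((-0.3513·111.32)² + (0.3605·56.36)²) = √(1529.335236 + 412.812184) = 44.0698 km
3: √((-0.3999·111.32)² + (0.2441·56.36)²) = √(1981.751537 + 189.268146) = 46.5942 km
4: √((-0.1541·111.32)² + (-0.1838·56.36)²) = √(294.273851 + 107.308218) = 20.0395 km
5: √((0.2075·111.32)² + (0.2401·56.36)²) = √(533.559181 + 183.115998) = 26.7708 km
6: √((-0.3870·111.32)² + (0.4889·56.36)²) = √(1855.958775 + 759.245180) = 51.1391 km
7: √((-0.4706·111.32)² + (-0.0468·56.36)²) = √(2744.417886 + 6.957187) = 52.4536 km
8: √((0.0765·111.32)² + (-0.1709·56.36)²) = √(72.521915 + 92.773960) = 12.8567 km
9: √((-0.1625·111.32)² + (-0.0126·56.36)²) = √(327.230010 + 0.504293) = 18.1034 km
10: √((0.0510·111.32)² + (0.3415·56.36)²) = √(32.231962 + 370.444699) = 20.0668 km
11: √((0.2195·111.32)² + (-0.0975·56.36)²) = √(597.056519 + 30.196124) = 25.0450 km
12: √((0.0603·111.32)² + (0.4670·56.36)²) = √(45.058945 + 692.748717) = 27.1626 km
13: √((-0.1384·111.32)² + (0.1205·56.36)²) = √(237.366035 + 46.122842) = 16.8371 km
Threshold 17.5 km: 8 (12.8567 km), 13 (16.8371 km) are within range.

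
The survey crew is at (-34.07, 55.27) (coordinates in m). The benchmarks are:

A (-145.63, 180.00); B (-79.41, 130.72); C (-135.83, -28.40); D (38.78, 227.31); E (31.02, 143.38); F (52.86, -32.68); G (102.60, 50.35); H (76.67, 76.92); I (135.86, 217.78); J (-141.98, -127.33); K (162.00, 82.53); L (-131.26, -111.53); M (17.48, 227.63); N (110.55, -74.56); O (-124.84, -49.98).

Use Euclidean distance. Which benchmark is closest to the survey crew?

B

Distances from (-34.07, 55.27):
A: 167.34 m
B: 88.03 m
C: 131.74 m
D: 186.83 m
E: 109.54 m
F: 123.66 m
G: 136.76 m
H: 112.84 m
I: 235.13 m
J: 212.10 m
K: 197.96 m
L: 193.05 m
M: 179.90 m
N: 194.35 m
O: 138.98 m
Minimum: B at 88.03 m.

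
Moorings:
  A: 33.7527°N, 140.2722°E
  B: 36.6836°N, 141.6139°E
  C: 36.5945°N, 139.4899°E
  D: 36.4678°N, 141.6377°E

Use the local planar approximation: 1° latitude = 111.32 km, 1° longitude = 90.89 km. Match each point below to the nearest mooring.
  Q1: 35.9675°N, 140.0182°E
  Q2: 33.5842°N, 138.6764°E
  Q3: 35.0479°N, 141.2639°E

Q1 at 35.9675°N, 140.0182°E:
  A: √((-2.2148·111.32)² + (0.2540·90.89)²) = √(60787.659904 + 532.966166) = 247.6300 km
  B: √((0.7161·111.32)² + (1.5957·90.89)²) = √(6354.680833 + 21034.621270) = 165.4971 km
  C: √((0.6270·111.32)² + (-0.5283·90.89)²) = √(4871.710550 + 2305.650247) = 84.7193 km
  D: √((0.5003·111.32)² + (1.6195·90.89)²) = √(3101.754358 + 21666.766925) = 157.3802 km
  → nearest: C (84.7193 km)
Q2 at 33.5842°N, 138.6764°E:
  A: √((0.1685·111.32)² + (1.5958·90.89)²) = √(351.840805 + 21037.257766) = 146.2501 km
  B: √((3.0994·111.32)² + (2.9375·90.89)²) = √(119042.394155 + 71283.326363) = 436.2634 km
  C: √((3.0103·111.32)² + (0.8135·90.89)²) = √(112296.430683 + 5466.977939) = 343.1667 km
  D: √((2.8836·111.32)² + (2.9613·90.89)²) = √(103042.509990 + 72443.098940) = 418.9100 km
  → nearest: A (146.2501 km)
Q3 at 35.0479°N, 141.2639°E:
  A: √((-1.2952·111.32)² + (-0.9917·90.89)²) = √(20788.352234 + 8124.428731) = 170.0376 km
  B: √((1.6357·111.32)² + (0.3500·90.89)²) = √(33155.356553 + 1011.971532) = 184.8441 km
  C: √((1.5466·111.32)² + (-1.7740·90.89)²) = √(29641.652188 + 25997.969974) = 235.8805 km
  D: √((1.4199·111.32)² + (0.3738·90.89)²) = √(24983.996691 + 1154.279017) = 161.6734 km
  → nearest: D (161.6734 km)

Q1→C; Q2→A; Q3→D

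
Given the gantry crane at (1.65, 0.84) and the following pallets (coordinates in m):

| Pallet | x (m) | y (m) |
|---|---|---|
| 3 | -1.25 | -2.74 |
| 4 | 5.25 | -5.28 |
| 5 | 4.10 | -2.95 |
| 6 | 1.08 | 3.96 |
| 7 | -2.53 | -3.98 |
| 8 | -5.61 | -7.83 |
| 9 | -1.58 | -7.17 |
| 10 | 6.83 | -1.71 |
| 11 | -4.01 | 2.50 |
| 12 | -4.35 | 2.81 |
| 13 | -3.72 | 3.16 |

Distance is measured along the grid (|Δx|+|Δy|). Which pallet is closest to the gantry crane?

Distances from (1.65, 0.84):
3: |-2.90| + |-3.58| = 2.90 + 3.58 = 6.48 m
4: |3.60| + |-6.12| = 3.60 + 6.12 = 9.72 m
5: |2.45| + |-3.79| = 2.45 + 3.79 = 6.24 m
6: |-0.57| + |3.12| = 0.57 + 3.12 = 3.69 m
7: |-4.18| + |-4.82| = 4.18 + 4.82 = 9.00 m
8: |-7.26| + |-8.67| = 7.26 + 8.67 = 15.93 m
9: |-3.23| + |-8.01| = 3.23 + 8.01 = 11.24 m
10: |5.18| + |-2.55| = 5.18 + 2.55 = 7.73 m
11: |-5.66| + |1.66| = 5.66 + 1.66 = 7.32 m
12: |-6.00| + |1.97| = 6.00 + 1.97 = 7.97 m
13: |-5.37| + |2.32| = 5.37 + 2.32 = 7.69 m
Minimum: 6 at 3.69 m.

6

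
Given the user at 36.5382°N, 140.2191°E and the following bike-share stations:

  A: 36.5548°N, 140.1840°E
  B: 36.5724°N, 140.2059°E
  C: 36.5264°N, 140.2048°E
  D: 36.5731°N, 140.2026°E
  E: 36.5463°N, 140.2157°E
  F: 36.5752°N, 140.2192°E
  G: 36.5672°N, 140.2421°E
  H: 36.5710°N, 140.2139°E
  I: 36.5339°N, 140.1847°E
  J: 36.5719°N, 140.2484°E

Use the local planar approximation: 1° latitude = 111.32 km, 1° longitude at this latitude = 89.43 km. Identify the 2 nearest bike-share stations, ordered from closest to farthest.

Distances from 36.5382°N, 140.2191°E:
A: √((0.0166·111.32)² + (-0.0351·89.43)²) = √(3.414779 + 9.853277) = 3.6425 km
B: √((0.0342·111.32)² + (-0.0132·89.43)²) = √(14.494345 + 1.393524) = 3.9860 km
C: √((-0.0118·111.32)² + (-0.0143·89.43)²) = √(1.725482 + 1.635455) = 1.8333 km
D: √((0.0349·111.32)² + (-0.0165·89.43)²) = √(15.093753 + 2.177381) = 4.1559 km
E: √((0.0081·111.32)² + (-0.0034·89.43)²) = √(0.813048 + 0.092454) = 0.9516 km
F: √((0.0370·111.32)² + (0.0001·89.43)²) = √(16.964843 + 0.000080) = 4.1188 km
G: √((0.0290·111.32)² + (0.0230·89.43)²) = √(10.421792 + 4.230796) = 3.8279 km
H: √((0.0328·111.32)² + (-0.0052·89.43)²) = √(13.331962 + 0.216258) = 3.6808 km
I: √((-0.0043·111.32)² + (-0.0344·89.43)²) = √(0.229131 + 9.464188) = 3.1134 km
J: √((0.0337·111.32)² + (0.0293·89.43)²) = √(14.073632 + 6.865967) = 4.5760 km
Sorted: E (0.9516 km) < C (1.8333 km) < I (3.1134 km) < A (3.6425 km) < …

E, C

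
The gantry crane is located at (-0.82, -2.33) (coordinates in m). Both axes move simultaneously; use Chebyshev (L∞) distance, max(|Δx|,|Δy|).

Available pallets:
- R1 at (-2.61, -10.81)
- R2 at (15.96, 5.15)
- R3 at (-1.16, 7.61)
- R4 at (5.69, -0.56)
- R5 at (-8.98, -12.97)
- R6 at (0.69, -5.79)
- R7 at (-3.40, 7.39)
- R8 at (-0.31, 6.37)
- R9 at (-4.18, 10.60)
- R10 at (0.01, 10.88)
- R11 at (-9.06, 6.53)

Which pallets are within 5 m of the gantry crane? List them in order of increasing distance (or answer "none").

R6

Distances from (-0.82, -2.33):
R1: 8.48 m
R2: 16.78 m
R3: 9.94 m
R4: 6.51 m
R5: 10.64 m
R6: 3.46 m
R7: 9.72 m
R8: 8.70 m
R9: 12.93 m
R10: 13.21 m
R11: 8.86 m
Threshold 5 m: R6 (3.46 m) is within range.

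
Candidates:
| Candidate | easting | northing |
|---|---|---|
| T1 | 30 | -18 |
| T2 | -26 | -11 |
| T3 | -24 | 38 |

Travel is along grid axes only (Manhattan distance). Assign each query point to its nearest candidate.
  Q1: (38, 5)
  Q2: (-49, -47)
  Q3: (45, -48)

Q1→T1; Q2→T2; Q3→T1

Q1 at (38, 5):
  T1: 31
  T2: 80
  T3: 95
  → nearest: T1 (31)
Q2 at (-49, -47):
  T1: 108
  T2: 59
  T3: 110
  → nearest: T2 (59)
Q3 at (45, -48):
  T1: 45
  T2: 108
  T3: 155
  → nearest: T1 (45)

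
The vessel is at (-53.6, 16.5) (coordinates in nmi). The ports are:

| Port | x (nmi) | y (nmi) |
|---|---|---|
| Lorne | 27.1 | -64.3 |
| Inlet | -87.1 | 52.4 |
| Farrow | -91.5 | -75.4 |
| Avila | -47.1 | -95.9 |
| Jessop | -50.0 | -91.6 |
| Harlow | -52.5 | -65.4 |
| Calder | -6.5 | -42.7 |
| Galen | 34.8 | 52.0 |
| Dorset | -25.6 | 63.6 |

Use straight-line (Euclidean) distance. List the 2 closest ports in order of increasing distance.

Distances from (-53.6, 16.5):
Lorne: √((80.7)² + (-80.8)²) = √(6512.490 + 6528.640) = 114.2 nmi
Inlet: √((-33.5)² + (35.9)²) = √(1122.250 + 1288.810) = 49.1 nmi
Farrow: √((-37.9)² + (-91.9)²) = √(1436.410 + 8445.610) = 99.4 nmi
Avila: √((6.5)² + (-112.4)²) = √(42.250 + 12633.760) = 112.6 nmi
Jessop: √((3.6)² + (-108.1)²) = √(12.960 + 11685.610) = 108.2 nmi
Harlow: √((1.1)² + (-81.9)²) = √(1.210 + 6707.610) = 81.9 nmi
Calder: √((47.1)² + (-59.2)²) = √(2218.410 + 3504.640) = 75.7 nmi
Galen: √((88.4)² + (35.5)²) = √(7814.560 + 1260.250) = 95.3 nmi
Dorset: √((28.0)² + (47.1)²) = √(784.000 + 2218.410) = 54.8 nmi
Sorted: Inlet (49.1 nmi) < Dorset (54.8 nmi) < Calder (75.7 nmi) < Harlow (81.9 nmi) < …

Inlet, Dorset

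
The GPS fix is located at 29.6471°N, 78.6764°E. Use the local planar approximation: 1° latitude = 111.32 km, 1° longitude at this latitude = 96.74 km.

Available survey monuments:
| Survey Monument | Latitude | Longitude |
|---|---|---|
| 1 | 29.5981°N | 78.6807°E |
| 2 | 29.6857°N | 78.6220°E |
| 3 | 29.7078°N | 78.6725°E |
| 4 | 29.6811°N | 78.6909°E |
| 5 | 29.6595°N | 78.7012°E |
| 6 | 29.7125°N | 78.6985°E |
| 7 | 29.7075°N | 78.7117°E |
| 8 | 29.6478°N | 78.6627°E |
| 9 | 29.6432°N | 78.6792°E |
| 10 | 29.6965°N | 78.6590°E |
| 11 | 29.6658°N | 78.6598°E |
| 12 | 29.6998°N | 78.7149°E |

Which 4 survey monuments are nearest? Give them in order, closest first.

Distances from 29.6471°N, 78.6764°E:
1: √((-0.0490·111.32)² + (0.0043·96.74)²) = √(29.753534 + 0.173041) = 5.4705 km
2: √((0.0386·111.32)² + (-0.0544·96.74)²) = √(18.463796 + 27.695548) = 6.7941 km
3: √((0.0607·111.32)² + (-0.0039·96.74)²) = √(45.658725 + 0.142345) = 6.7676 km
4: √((0.0340·111.32)² + (0.0145·96.74)²) = √(14.325317 + 1.967651) = 4.0365 km
5: √((0.0124·111.32)² + (0.0248·96.74)²) = √(1.905416 + 5.755930) = 2.7679 km
6: √((0.0654·111.32)² + (0.0221·96.74)²) = √(53.003176 + 4.570847) = 7.5878 km
7: √((0.0604·111.32)² + (0.0353·96.74)²) = √(45.208518 + 11.661692) = 7.5412 km
8: √((0.0007·111.32)² + (-0.0137·96.74)²) = √(0.006072 + 1.756521) = 1.3276 km
9: √((-0.0039·111.32)² + (0.0028·96.74)²) = √(0.188484 + 0.073372) = 0.5117 km
10: √((0.0494·111.32)² + (-0.0174·96.74)²) = √(30.241289 + 2.833418) = 5.7511 km
11: √((0.0187·111.32)² + (-0.0166·96.74)²) = √(4.333408 + 2.578863) = 2.6291 km
12: √((0.0527·111.32)² + (0.0385·96.74)²) = √(34.416573 + 13.871826) = 6.9490 km
Sorted: 9 (0.5117 km) < 8 (1.3276 km) < 11 (2.6291 km) < 5 (2.7679 km) < 4 (4.0365 km) < 1 (5.4705 km) < …

9, 8, 11, 5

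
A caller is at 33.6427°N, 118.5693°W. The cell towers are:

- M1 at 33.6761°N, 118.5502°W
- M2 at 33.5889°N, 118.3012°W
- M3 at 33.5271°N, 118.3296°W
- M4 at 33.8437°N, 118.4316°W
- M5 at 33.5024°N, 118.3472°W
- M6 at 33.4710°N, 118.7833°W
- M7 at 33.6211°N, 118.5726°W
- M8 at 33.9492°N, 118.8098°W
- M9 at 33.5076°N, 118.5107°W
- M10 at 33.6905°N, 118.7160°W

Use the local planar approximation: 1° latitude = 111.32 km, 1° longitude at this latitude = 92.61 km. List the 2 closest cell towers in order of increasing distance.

Distances from 33.6427°N, 118.5693°W:
M1: √((0.0334·111.32)² + (0.0191·92.61)²) = √(13.824178 + 3.128834) = 4.1174 km
M2: √((-0.0538·111.32)² + (0.2681·92.61)²) = √(35.868313 + 616.466380) = 25.5408 km
M3: √((-0.1156·111.32)² + (0.2397·92.61)²) = √(165.600660 + 492.778597) = 25.6589 km
M4: √((0.2010·111.32)² + (0.1377·92.61)²) = √(500.654945 + 162.623629) = 25.7542 km
M5: √((-0.1403·111.32)² + (0.2221·92.61)²) = √(243.928046 + 423.070638) = 25.8263 km
M6: √((-0.1717·111.32)² + (-0.2140·92.61)²) = √(365.331387 + 392.774528) = 27.5337 km
M7: √((-0.0216·111.32)² + (-0.0033·92.61)²) = √(5.781678 + 0.093399) = 2.4239 km
M8: √((0.3065·111.32)² + (-0.2405·92.61)²) = √(1164.145739 + 496.073388) = 40.7458 km
M9: √((-0.1351·111.32)² + (0.0586·92.61)²) = √(226.181507 + 29.451743) = 15.9885 km
M10: √((0.0478·111.32)² + (-0.1467·92.61)²) = √(28.314063 + 184.576326) = 14.5908 km
Sorted: M7 (2.4239 km) < M1 (4.1174 km) < M10 (14.5908 km) < M9 (15.9885 km) < …

M7, M1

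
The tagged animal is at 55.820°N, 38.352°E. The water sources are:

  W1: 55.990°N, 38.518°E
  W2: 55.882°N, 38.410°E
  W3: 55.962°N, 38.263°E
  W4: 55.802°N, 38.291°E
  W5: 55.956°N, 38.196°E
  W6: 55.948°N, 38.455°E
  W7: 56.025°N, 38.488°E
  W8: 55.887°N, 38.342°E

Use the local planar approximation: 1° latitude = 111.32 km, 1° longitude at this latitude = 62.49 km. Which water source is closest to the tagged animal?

W4

Distances from 55.820°N, 38.352°E:
W1: 21.581 km
W2: 7.796 km
W3: 16.757 km
W4: 4.306 km
W5: 18.007 km
W6: 15.635 km
W7: 24.352 km
W8: 7.485 km
Minimum: W4 at 4.306 km.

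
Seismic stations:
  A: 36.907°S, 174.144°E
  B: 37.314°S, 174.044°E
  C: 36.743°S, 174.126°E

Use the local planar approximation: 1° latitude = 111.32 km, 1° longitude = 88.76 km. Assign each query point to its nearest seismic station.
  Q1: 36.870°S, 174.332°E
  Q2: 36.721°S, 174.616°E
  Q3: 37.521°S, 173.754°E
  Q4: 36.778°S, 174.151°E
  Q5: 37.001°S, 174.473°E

Q1→A; Q2→C; Q3→B; Q4→C; Q5→A

Q1 at 36.870°S, 174.332°E:
  A: 17.188 km
  B: 55.645 km
  C: 23.113 km
  → nearest: A (17.188 km)
Q2 at 36.721°S, 174.616°E:
  A: 46.732 km
  B: 83.279 km
  C: 43.561 km
  → nearest: C (43.561 km)
Q3 at 37.521°S, 173.754°E:
  A: 76.616 km
  B: 34.548 km
  C: 92.688 km
  → nearest: B (34.548 km)
Q4 at 36.778°S, 174.151°E:
  A: 14.374 km
  B: 60.419 km
  C: 4.484 km
  → nearest: C (4.484 km)
Q5 at 37.001°S, 174.473°E:
  A: 31.020 km
  B: 51.614 km
  C: 42.113 km
  → nearest: A (31.020 km)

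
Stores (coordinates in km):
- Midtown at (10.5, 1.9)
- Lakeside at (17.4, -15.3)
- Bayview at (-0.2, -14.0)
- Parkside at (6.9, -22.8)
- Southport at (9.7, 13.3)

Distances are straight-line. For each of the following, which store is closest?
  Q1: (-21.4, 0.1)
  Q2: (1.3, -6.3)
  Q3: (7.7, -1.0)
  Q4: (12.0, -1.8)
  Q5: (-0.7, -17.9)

Q1→Bayview; Q2→Bayview; Q3→Midtown; Q4→Midtown; Q5→Bayview

Q1 at (-21.4, 0.1):
  Midtown: √((31.9)² + (1.8)²) = √(1017.6100 + 3.2400) = 31.95 km
  Lakeside: √((38.8)² + (-15.4)²) = √(1505.4400 + 237.1600) = 41.74 km
  Bayview: √((21.2)² + (-14.1)²) = √(449.4400 + 198.8100) = 25.46 km
  Parkside: √((28.3)² + (-22.9)²) = √(800.8900 + 524.4100) = 36.40 km
  Southport: √((31.1)² + (13.2)²) = √(967.2100 + 174.2400) = 33.79 km
  → nearest: Bayview (25.46 km)
Q2 at (1.3, -6.3):
  Midtown: √((9.2)² + (8.2)²) = √(84.6400 + 67.2400) = 12.32 km
  Lakeside: √((16.1)² + (-9.0)²) = √(259.2100 + 81.0000) = 18.44 km
  Bayview: √((-1.5)² + (-7.7)²) = √(2.2500 + 59.2900) = 7.84 km
  Parkside: √((5.6)² + (-16.5)²) = √(31.3600 + 272.2500) = 17.42 km
  Southport: √((8.4)² + (19.6)²) = √(70.5600 + 384.1600) = 21.32 km
  → nearest: Bayview (7.84 km)
Q3 at (7.7, -1.0):
  Midtown: √((2.8)² + (2.9)²) = √(7.8400 + 8.4100) = 4.03 km
  Lakeside: √((9.7)² + (-14.3)²) = √(94.0900 + 204.4900) = 17.28 km
  Bayview: √((-7.9)² + (-13.0)²) = √(62.4100 + 169.0000) = 15.21 km
  Parkside: √((-0.8)² + (-21.8)²) = √(0.6400 + 475.2400) = 21.81 km
  Southport: √((2.0)² + (14.3)²) = √(4.0000 + 204.4900) = 14.44 km
  → nearest: Midtown (4.03 km)
Q4 at (12.0, -1.8):
  Midtown: √((-1.5)² + (3.7)²) = √(2.2500 + 13.6900) = 3.99 km
  Lakeside: √((5.4)² + (-13.5)²) = √(29.1600 + 182.2500) = 14.54 km
  Bayview: √((-12.2)² + (-12.2)²) = √(148.8400 + 148.8400) = 17.25 km
  Parkside: √((-5.1)² + (-21.0)²) = √(26.0100 + 441.0000) = 21.61 km
  Southport: √((-2.3)² + (15.1)²) = √(5.2900 + 228.0100) = 15.27 km
  → nearest: Midtown (3.99 km)
Q5 at (-0.7, -17.9):
  Midtown: √((11.2)² + (19.8)²) = √(125.4400 + 392.0400) = 22.75 km
  Lakeside: √((18.1)² + (2.6)²) = √(327.6100 + 6.7600) = 18.29 km
  Bayview: √((0.5)² + (3.9)²) = √(0.2500 + 15.2100) = 3.93 km
  Parkside: √((7.6)² + (-4.9)²) = √(57.7600 + 24.0100) = 9.04 km
  Southport: √((10.4)² + (31.2)²) = √(108.1600 + 973.4400) = 32.89 km
  → nearest: Bayview (3.93 km)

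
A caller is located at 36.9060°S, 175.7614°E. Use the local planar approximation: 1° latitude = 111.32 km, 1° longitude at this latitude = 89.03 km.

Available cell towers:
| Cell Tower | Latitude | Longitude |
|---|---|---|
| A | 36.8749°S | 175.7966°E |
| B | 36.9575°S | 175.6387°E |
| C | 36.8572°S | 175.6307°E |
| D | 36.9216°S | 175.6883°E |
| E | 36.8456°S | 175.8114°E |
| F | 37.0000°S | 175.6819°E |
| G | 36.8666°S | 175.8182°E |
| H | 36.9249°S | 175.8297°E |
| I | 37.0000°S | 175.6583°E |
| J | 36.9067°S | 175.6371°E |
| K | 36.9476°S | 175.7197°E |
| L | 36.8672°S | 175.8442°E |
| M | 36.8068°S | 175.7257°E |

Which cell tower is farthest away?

Distances from 36.9060°S, 175.7614°E:
A: 4.6698 km
B: 12.3370 km
C: 12.8418 km
D: 6.7358 km
E: 8.0638 km
F: 12.6330 km
G: 6.6940 km
H: 6.4344 km
I: 13.9194 km
J: 11.0667 km
K: 5.9354 km
L: 8.5438 km
M: 11.4912 km
Maximum: I at 13.9194 km.

I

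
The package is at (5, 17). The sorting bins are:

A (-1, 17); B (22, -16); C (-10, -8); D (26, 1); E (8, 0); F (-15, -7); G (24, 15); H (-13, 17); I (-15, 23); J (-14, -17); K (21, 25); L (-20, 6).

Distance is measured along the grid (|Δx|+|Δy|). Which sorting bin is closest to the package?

Distances from (5, 17):
A: 6
B: 50
C: 40
D: 37
E: 20
F: 44
G: 21
H: 18
I: 26
J: 53
K: 24
L: 36
Minimum: A at 6.

A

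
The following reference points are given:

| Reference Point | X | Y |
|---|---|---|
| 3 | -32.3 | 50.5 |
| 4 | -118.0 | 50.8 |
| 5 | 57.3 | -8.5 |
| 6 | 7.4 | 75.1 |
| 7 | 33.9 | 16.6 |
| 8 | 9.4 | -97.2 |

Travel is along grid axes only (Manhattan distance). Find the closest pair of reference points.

Pairwise distances:
3–4: 86.0
3–5: 148.6
3–6: 64.3
3–7: 100.1
3–8: 189.4
4–5: 234.6
4–6: 149.7
4–7: 186.1
4–8: 275.4
5–6: 133.5
5–7: 48.5
5–8: 136.6
6–7: 85.0
6–8: 174.3
7–8: 138.3
Closest pair: 5–7 at 48.5.

5 and 7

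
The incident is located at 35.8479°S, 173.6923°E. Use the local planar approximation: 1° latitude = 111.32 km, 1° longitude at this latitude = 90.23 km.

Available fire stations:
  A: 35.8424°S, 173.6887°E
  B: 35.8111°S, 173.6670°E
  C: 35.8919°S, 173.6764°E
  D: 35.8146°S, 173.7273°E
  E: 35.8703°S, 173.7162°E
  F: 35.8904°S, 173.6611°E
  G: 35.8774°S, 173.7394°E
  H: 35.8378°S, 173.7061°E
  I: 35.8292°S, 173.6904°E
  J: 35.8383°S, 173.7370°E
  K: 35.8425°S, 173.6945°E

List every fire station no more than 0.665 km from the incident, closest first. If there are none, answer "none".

Distances from 35.8479°S, 173.6923°E:
A: 0.6931 km
B: 4.6897 km
C: 5.1039 km
D: 4.8698 km
E: 3.2967 km
F: 5.5053 km
G: 5.3708 km
H: 1.6777 km
I: 2.0887 km
J: 4.1725 km
K: 0.6331 km
Threshold 0.665 km: K (0.6331 km) is within range.

K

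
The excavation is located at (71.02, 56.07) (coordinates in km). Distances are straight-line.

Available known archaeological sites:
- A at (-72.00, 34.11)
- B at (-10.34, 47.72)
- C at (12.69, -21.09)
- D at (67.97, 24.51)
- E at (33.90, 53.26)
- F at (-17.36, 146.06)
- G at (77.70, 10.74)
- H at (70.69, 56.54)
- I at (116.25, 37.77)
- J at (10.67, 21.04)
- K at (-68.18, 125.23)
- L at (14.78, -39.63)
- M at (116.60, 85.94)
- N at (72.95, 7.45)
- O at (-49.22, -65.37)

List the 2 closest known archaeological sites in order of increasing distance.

Distances from (71.02, 56.07):
A: 144.70 km
B: 81.79 km
C: 96.73 km
D: 31.71 km
E: 37.23 km
F: 126.13 km
G: 45.82 km
H: 0.57 km
I: 48.79 km
J: 69.78 km
K: 155.43 km
L: 111.00 km
M: 54.50 km
N: 48.66 km
O: 170.90 km
Sorted: H (0.57 km) < D (31.71 km) < E (37.23 km) < G (45.82 km) < …

H, D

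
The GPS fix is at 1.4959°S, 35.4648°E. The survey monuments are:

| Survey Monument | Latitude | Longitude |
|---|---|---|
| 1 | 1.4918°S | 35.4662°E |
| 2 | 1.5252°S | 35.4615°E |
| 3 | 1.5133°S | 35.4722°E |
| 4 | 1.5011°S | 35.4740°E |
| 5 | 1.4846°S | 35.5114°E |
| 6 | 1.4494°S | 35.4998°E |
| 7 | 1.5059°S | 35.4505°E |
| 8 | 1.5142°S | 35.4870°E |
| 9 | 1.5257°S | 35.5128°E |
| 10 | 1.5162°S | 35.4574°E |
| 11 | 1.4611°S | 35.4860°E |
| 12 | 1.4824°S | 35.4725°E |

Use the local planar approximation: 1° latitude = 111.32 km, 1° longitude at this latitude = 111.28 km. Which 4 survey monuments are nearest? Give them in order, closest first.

Distances from 1.4959°S, 35.4648°E:
1: √((0.0041·111.32)² + (0.0014·111.28)²) = √(0.208312 + 0.024271) = 0.4823 km
2: √((-0.0293·111.32)² + (-0.0033·111.28)²) = √(10.638530 + 0.134853) = 3.2823 km
3: √((-0.0174·111.32)² + (0.0074·111.28)²) = √(3.751845 + 0.678106) = 2.1047 km
4: √((-0.0052·111.32)² + (0.0092·111.28)²) = √(0.335084 + 1.048117) = 1.1761 km
5: √((0.0113·111.32)² + (0.0466·111.28)²) = √(1.582353 + 26.890945) = 5.3360 km
6: √((0.0465·111.32)² + (0.0350·111.28)²) = √(26.794910 + 15.169467) = 6.4780 km
7: √((-0.0100·111.32)² + (-0.0143·111.28)²) = √(1.239214 + 2.532248) = 1.9420 km
8: √((-0.0183·111.32)² + (0.0222·111.28)²) = √(4.150005 + 6.102955) = 3.2020 km
9: √((-0.0298·111.32)² + (0.0480·111.28)²) = √(11.004718 + 28.530981) = 6.2877 km
10: √((-0.0203·111.32)² + (-0.0074·111.28)²) = √(5.106678 + 0.678106) = 2.4052 km
11: √((0.0348·111.32)² + (0.0212·111.28)²) = √(15.007380 + 5.565523) = 4.5357 km
12: √((0.0135·111.32)² + (0.0077·111.28)²) = √(2.258468 + 0.734202) = 1.7299 km
Sorted: 1 (0.4823 km) < 4 (1.1761 km) < 12 (1.7299 km) < 7 (1.9420 km) < 3 (2.1047 km) < 10 (2.4052 km) < …

1, 4, 12, 7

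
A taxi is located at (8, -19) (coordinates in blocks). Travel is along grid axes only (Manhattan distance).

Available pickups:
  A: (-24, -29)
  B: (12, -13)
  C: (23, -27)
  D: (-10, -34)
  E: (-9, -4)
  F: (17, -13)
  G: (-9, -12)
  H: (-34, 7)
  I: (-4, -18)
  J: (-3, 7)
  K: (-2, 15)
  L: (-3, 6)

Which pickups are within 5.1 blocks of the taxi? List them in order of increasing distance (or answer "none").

Distances from (8, -19):
A: |-32| + |-10| = 32 + 10 = 42 blocks
B: |4| + |6| = 4 + 6 = 10 blocks
C: |15| + |-8| = 15 + 8 = 23 blocks
D: |-18| + |-15| = 18 + 15 = 33 blocks
E: |-17| + |15| = 17 + 15 = 32 blocks
F: |9| + |6| = 9 + 6 = 15 blocks
G: |-17| + |7| = 17 + 7 = 24 blocks
H: |-42| + |26| = 42 + 26 = 68 blocks
I: |-12| + |1| = 12 + 1 = 13 blocks
J: |-11| + |26| = 11 + 26 = 37 blocks
K: |-10| + |34| = 10 + 34 = 44 blocks
L: |-11| + |25| = 11 + 25 = 36 blocks
Threshold 5.1 blocks: none within range.

none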